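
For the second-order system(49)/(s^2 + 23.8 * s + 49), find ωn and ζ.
Standard form: ωn²/(s²+2ζωn·s+ωn²).
const=49=ωn² → ωn=7, s coeff=23.8=2ζωn → ζ=1.7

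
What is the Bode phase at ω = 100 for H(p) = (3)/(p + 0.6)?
Substitute p = j*100: H(j100) = 0.000179994 - 0.0299989j.
∠H(j100) = atan2(Im, Re) = atan2(-0.0299989, 0.000179994) = -89.66°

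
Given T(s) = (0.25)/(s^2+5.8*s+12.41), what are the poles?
Set denominator = 0: s^2 + 5.8*s + 12.41 = 0 → Poles: -2.9 + 2j, -2.9 - 2j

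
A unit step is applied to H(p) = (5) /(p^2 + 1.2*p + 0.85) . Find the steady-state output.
FVT: lim_{t→∞} y(t) = lim_{p→0} p*Y(p) where Y(p) = H(p)/p.
= lim_{p→0} H(p) = H(0) = num(0)/den(0) = 5/0.85 = 5.882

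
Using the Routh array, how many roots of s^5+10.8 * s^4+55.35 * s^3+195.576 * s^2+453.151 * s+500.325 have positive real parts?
Routh array:
s^5: [1, 55.35, 453.151]; s^4: [10.8, 195.576, 500.325]; s^3: [37.2411, 406.825]; s^2: [77.596, 500.325]; s^1: [166.701]; s^0: [500.325]
First column: [1, 10.8, 37.2411, 77.596, 166.701, 500.325]. Sign changes = RHP roots = 0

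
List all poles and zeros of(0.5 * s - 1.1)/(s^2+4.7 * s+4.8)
Set denominator = 0: s^2 + 4.7*s + 4.8 = (s + 1.5)(s + 3.2) = 0 → Poles: -1.5, -3.2
Set numerator = 0: 0.5*s - 1.1 = 0 → Zeros: 2.2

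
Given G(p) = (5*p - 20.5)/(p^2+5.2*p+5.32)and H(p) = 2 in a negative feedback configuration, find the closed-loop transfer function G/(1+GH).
Closed-loop T = G/(1+GH).
Numerator: G_num * H_den = 5*p - 20.5.
Denominator: G_den * H_den + G_num * H_num = (p^2 + 5.2*p + 5.32) + (10*p - 41) = p^2 + 15.2*p - 35.68.
T(p) = (5*p - 20.5)/(p^2 + 15.2*p - 35.68)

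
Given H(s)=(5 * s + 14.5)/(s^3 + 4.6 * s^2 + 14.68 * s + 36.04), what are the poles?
Set denominator = 0: s^3 + 4.6*s^2 + 14.68*s + 36.04 = (s + 3.4)(s^2 + 1.2*s + 10.6) = 0 → Poles: -0.6 + 3.2j, -0.6 - 3.2j, -3.4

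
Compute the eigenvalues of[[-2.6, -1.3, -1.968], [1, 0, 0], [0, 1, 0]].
Eigenvalues solve det(λI - A) = 0.
Characteristic polynomial: λ^3 + 2.6*λ^2 + 1.3*λ + 1.968 = 0.
Factor: (λ + 2.4)(λ^2 + 0.2*λ + 0.82) = 0.
Roots: -0.1 + 0.9j, -0.1 - 0.9j, -2.4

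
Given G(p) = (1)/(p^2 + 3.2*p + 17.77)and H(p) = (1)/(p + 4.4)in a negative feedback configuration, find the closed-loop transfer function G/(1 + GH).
Closed-loop T = G/(1+GH).
Numerator: G_num * H_den = p + 4.4.
Denominator: G_den * H_den + G_num * H_num = (p^3 + 7.6*p^2 + 31.85*p + 78.188) + (1) = p^3 + 7.6*p^2 + 31.85*p + 79.188.
T(p) = (p + 4.4)/(p^3 + 7.6*p^2 + 31.85*p + 79.188)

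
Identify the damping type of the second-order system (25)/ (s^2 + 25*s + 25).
Standard form: ωn²/(s²+2ζωn·s+ωn²) gives ωn=5, ζ=2.5.
Overdamped (ζ = 2.5 > 1)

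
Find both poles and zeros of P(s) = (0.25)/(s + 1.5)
Set denominator = 0: s + 1.5 = 0 → Poles: -1.5
Numerator is a nonzero constant (0.25) → Zeros: none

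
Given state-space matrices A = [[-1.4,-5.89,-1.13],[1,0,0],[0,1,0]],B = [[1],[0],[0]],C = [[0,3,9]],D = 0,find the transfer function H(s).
H(s) = C(sI - A)⁻¹B + D.
Characteristic polynomial det(sI - A) = s^3 + 1.4*s^2 + 5.89*s + 1.13.
Numerator from C·adj(sI-A)·B + D·det(sI-A) = 3*s + 9.
H(s) = (3*s + 9)/(s^3 + 1.4*s^2 + 5.89*s + 1.13)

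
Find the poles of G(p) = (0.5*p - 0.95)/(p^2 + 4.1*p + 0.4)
Set denominator = 0: p^2 + 4.1*p + 0.4 = (p + 4)(p + 0.1) = 0 → Poles: -0.1, -4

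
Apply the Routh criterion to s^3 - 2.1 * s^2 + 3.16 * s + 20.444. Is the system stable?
Routh array:
s^3: [1, 3.16]; s^2: [-2.1, 20.444]; s^1: [12.8952]; s^0: [20.444]
First column: [1, -2.1, 12.8952, 20.444]. Sign changes = 2.
No, unstable (2 RHP root(s))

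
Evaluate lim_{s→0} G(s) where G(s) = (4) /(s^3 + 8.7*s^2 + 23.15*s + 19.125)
DC gain = G(0) = num(0)/den(0) = 4/19.125 = 0.2092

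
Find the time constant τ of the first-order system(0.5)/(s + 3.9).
First-order system: τ = -1/pole. Pole = -3.9. τ = -1/(-3.9) = 0.2564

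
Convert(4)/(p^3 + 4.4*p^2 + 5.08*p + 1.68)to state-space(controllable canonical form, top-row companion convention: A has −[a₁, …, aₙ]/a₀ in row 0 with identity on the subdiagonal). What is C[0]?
Reachable canonical form: C = numerator coefficients (right-aligned, zero-padded to length n).
num = 4, C = [[0, 0, 4]].
C[0] = 0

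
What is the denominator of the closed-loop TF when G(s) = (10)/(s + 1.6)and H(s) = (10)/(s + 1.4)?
Characteristic poly = G_den * H_den + G_num * H_num = (s^2 + 3*s + 2.24) + (100) = s^2 + 3*s + 102.24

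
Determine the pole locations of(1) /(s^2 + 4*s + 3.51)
Set denominator = 0: s^2 + 4*s + 3.51 = (s + 2.7)(s + 1.3) = 0 → Poles: -1.3, -2.7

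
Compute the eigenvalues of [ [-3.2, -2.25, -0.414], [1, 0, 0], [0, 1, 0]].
Eigenvalues solve det(λI - A) = 0.
Characteristic polynomial: λ^3 + 3.2*λ^2 + 2.25*λ + 0.414 = 0.
Factor: (λ + 0.6)(λ + 0.3)(λ + 2.3) = 0.
Roots: -0.3, -0.6, -2.3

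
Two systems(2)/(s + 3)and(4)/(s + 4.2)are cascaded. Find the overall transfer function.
Series: H = H₁ · H₂ = (n₁·n₂)/(d₁·d₂).
Num: n₁·n₂ = 8. Den: d₁·d₂ = s^2 + 7.2*s + 12.6.
H(s) = (8)/(s^2 + 7.2*s + 12.6)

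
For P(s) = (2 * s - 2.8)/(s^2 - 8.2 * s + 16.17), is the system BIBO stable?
Denominator: s^2 - 8.2*s + 16.17 = (s - 3.3)(s - 4.9). Poles: 3.3, 4.9. All Re(p)<0: No (unstable)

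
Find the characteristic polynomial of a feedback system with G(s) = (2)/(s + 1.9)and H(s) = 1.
Characteristic poly = G_den * H_den + G_num * H_num = (s + 1.9) + (2) = s + 3.9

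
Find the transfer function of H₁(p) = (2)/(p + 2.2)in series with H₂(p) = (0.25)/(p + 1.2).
Series: H = H₁ · H₂ = (n₁·n₂)/(d₁·d₂).
Num: n₁·n₂ = 0.5. Den: d₁·d₂ = p^2 + 3.4*p + 2.64.
H(p) = (0.5)/(p^2 + 3.4*p + 2.64)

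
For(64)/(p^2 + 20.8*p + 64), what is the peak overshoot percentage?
Standard form: ωn²/(p²+2ζωn·p+ωn²) → ωn = 8, ζ = 1.3.
ζ ≥ 1, so the response is non-oscillatory: peak overshoot = 0%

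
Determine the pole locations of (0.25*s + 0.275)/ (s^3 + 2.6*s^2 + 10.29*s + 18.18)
Set denominator = 0: s^3 + 2.6*s^2 + 10.29*s + 18.18 = (s + 2)(s^2 + 0.6*s + 9.09) = 0 → Poles: -0.3 + 3j, -0.3 - 3j, -2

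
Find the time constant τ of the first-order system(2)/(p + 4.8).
First-order system: τ = -1/pole. Pole = -4.8. τ = -1/(-4.8) = 0.2083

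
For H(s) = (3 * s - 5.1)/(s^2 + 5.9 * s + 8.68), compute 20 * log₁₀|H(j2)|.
Substitute s = j*2: H(j2) = 0.291246 + 0.547714j.
|H(j2)| = sqrt(Re² + Im²) = 0.6203.
20*log₁₀(0.6203) = -4.15 dB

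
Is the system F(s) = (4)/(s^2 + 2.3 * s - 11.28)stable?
Denominator: s^2 + 2.3*s - 11.28 = (s - 2.4)(s + 4.7). Poles: -4.7, 2.4. All Re(p)<0: No (unstable)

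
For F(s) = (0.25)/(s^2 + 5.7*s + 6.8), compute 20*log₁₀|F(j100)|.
Substitute s = j*100: F(j100) = -2.49359e-05 - 1.42231e-06j.
|F(j100)| = sqrt(Re² + Im²) = 2.498e-05.
20*log₁₀(2.498e-05) = -92.05 dB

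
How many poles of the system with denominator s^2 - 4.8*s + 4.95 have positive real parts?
s^2 - 4.8*s + 4.95 = (s - 1.5)(s - 3.3). Poles: 1.5, 3.3. RHP poles (Re>0): 2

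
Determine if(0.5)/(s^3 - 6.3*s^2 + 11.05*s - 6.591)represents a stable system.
Denominator: s^3 - 6.3*s^2 + 11.05*s - 6.591 = (s - 3.9)(s^2 - 2.4*s + 1.69). Poles: 1.2 + 0.5j, 1.2 - 0.5j, 3.9. All Re(p)<0: No (unstable)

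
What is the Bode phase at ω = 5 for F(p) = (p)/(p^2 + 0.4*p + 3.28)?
Substitute p = j*5: F(j5) = 0.0210191 - 0.228267j.
∠F(j5) = atan2(Im, Re) = atan2(-0.228267, 0.0210191) = -84.74°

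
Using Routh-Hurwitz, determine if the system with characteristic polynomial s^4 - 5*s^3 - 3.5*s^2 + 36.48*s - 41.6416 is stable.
Routh array:
s^4: [1, -3.5, -41.6416]; s^3: [-5, 36.48]; s^2: [3.796, -41.6416]; s^1: [-18.3693]; s^0: [-41.6416]
First column: [1, -5, 3.796, -18.3693, -41.6416]. Sign changes = 3.
No, unstable (3 RHP root(s))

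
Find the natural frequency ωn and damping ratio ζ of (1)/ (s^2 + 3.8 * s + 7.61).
Underdamped: complex pole -1.9 + 2j. ωn = |pole| = 2.759, ζ = -Re(pole)/ωn = 0.6887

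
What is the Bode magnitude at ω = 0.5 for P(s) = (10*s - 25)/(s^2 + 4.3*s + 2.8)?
Substitute s = j*0.5: P(j0.5) = -4.76404 + 5.97753j.
|P(j0.5)| = sqrt(Re² + Im²) = 7.644.
20*log₁₀(7.644) = 17.67 dB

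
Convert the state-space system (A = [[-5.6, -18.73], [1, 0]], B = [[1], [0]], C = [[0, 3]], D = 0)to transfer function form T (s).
T(s) = C(sI - A)⁻¹B + D.
Characteristic polynomial det(sI - A) = s^2 + 5.6*s + 18.73.
Numerator from C·adj(sI-A)·B + D·det(sI-A) = 3.
T(s) = (3)/(s^2 + 5.6*s + 18.73)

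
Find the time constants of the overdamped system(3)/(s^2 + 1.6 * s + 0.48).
Overdamped: real poles at -0.4, -1.2. τ = -1/pole → τ₁ = 2.5, τ₂ = 0.8333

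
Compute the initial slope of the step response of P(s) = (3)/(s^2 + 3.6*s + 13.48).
IVT: y'(0⁺) = lim_{s→∞} s²·Y(s) = lim_{s→∞} s·P(s).
deg(num) = 0, deg(den) = 2, relative degree = 2 ≥ 2, so s·P(s) → 0. Initial slope = 0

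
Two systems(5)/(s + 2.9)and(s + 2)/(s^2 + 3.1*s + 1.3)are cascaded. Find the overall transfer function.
Series: H = H₁ · H₂ = (n₁·n₂)/(d₁·d₂).
Num: n₁·n₂ = 5*s + 10. Den: d₁·d₂ = s^3 + 6*s^2 + 10.29*s + 3.77.
H(s) = (5*s + 10)/(s^3 + 6*s^2 + 10.29*s + 3.77)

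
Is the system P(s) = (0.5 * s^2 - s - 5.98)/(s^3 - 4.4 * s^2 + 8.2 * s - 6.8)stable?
Denominator: s^3 - 4.4*s^2 + 8.2*s - 6.8 = (s - 2)(s^2 - 2.4*s + 3.4). Poles: 1.2 + 1.4j, 1.2 - 1.4j, 2. All Re(p)<0: No (unstable)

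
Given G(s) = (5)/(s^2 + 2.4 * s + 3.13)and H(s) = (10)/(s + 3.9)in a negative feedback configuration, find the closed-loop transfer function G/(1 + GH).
Closed-loop T = G/(1+GH).
Numerator: G_num * H_den = 5*s + 19.5.
Denominator: G_den * H_den + G_num * H_num = (s^3 + 6.3*s^2 + 12.49*s + 12.207) + (50) = s^3 + 6.3*s^2 + 12.49*s + 62.207.
T(s) = (5*s + 19.5)/(s^3 + 6.3*s^2 + 12.49*s + 62.207)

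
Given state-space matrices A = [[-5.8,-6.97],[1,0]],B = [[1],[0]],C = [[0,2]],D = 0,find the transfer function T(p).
T(p) = C(pI - A)⁻¹B + D.
Characteristic polynomial det(pI - A) = p^2 + 5.8*p + 6.97.
Numerator from C·adj(pI-A)·B + D·det(pI-A) = 2.
T(p) = (2)/(p^2 + 5.8*p + 6.97)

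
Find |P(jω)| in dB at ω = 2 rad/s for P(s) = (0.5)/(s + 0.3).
Substitute s = j*2: P(j2) = 0.0366748 - 0.244499j.
|P(j2)| = sqrt(Re² + Im²) = 0.2472.
20*log₁₀(0.2472) = -12.14 dB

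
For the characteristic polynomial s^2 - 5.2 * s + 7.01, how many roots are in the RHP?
Poles: 2.6 + 0.5j, 2.6 - 0.5j. RHP poles (Re>0): 2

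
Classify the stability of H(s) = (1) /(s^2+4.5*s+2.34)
Denominator: s^2 + 4.5*s + 2.34 = (s + 0.6)(s + 3.9). Poles: -0.6, -3.9. Stable (all poles in LHP)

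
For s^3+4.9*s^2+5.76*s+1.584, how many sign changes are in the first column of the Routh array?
Routh array:
s^3: [1, 5.76]; s^2: [4.9, 1.584]; s^1: [5.43673]; s^0: [1.584]
First column: [1, 4.9, 5.43673, 1.584]. Sign changes = 0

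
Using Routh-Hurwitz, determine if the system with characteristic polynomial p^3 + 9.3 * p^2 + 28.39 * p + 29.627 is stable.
Routh array:
p^3: [1, 28.39]; p^2: [9.3, 29.627]; p^1: [25.2043]; p^0: [29.627]
First column: [1, 9.3, 25.2043, 29.627]. Sign changes = 0.
Yes, stable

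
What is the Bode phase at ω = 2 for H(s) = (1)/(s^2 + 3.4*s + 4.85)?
Substitute s = j*2: H(j2) = 0.0180995 - 0.144796j.
∠H(j2) = atan2(Im, Re) = atan2(-0.144796, 0.0180995) = -82.87°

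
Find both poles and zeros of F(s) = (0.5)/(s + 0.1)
Set denominator = 0: s + 0.1 = 0 → Poles: -0.1
Numerator is a nonzero constant (0.5) → Zeros: none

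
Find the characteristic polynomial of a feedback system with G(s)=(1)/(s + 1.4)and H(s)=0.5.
Characteristic poly = G_den * H_den + G_num * H_num = (s + 1.4) + (0.5) = s + 1.9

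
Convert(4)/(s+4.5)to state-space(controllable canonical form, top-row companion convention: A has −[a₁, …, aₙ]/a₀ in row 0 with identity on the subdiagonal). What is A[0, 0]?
Reachable canonical form for den = s + 4.5: top row of A = -[a₁,a₂,...,aₙ]/a₀, ones on the subdiagonal, zeros elsewhere.
A = [[-4.5]].
A[0,0] = -4.5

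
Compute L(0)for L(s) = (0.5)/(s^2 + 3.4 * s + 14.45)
DC gain = L(0) = num(0)/den(0) = 0.5/14.45 = 0.0346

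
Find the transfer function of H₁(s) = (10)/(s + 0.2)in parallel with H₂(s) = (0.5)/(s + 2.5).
Parallel: H = H₁ + H₂ = (n₁·d₂ + n₂·d₁)/(d₁·d₂).
n₁·d₂ = 10*s + 25. n₂·d₁ = 0.5*s + 0.1. Sum = 10.5*s + 25.1. d₁·d₂ = s^2 + 2.7*s + 0.5.
H(s) = (10.5*s + 25.1)/(s^2 + 2.7*s + 0.5)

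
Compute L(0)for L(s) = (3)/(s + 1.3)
DC gain = L(0) = num(0)/den(0) = 3/1.3 = 2.308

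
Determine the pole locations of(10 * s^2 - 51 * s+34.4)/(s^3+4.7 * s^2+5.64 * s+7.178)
Set denominator = 0: s^3 + 4.7*s^2 + 5.64*s + 7.178 = (s + 3.7)(s^2 + s + 1.94) = 0 → Poles: -0.5 + 1.3j, -0.5 - 1.3j, -3.7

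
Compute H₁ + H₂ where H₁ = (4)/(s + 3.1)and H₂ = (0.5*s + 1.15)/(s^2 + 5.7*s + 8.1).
Parallel: H = H₁ + H₂ = (n₁·d₂ + n₂·d₁)/(d₁·d₂).
n₁·d₂ = 4*s^2 + 22.8*s + 32.4. n₂·d₁ = 0.5*s^2 + 2.7*s + 3.565. Sum = 4.5*s^2 + 25.5*s + 35.965. d₁·d₂ = s^3 + 8.8*s^2 + 25.77*s + 25.11.
H(s) = (4.5*s^2 + 25.5*s + 35.965)/(s^3 + 8.8*s^2 + 25.77*s + 25.11)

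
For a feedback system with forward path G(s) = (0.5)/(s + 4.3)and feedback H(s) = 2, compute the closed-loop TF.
Closed-loop T = G/(1+GH).
Numerator: G_num * H_den = 0.5.
Denominator: G_den * H_den + G_num * H_num = (s + 4.3) + (1) = s + 5.3.
T(s) = (0.5)/(s + 5.3)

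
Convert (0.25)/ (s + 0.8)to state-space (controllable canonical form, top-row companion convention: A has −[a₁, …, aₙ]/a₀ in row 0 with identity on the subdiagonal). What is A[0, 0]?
Reachable canonical form for den = s + 0.8: top row of A = -[a₁,a₂,...,aₙ]/a₀, ones on the subdiagonal, zeros elsewhere.
A = [[-0.8]].
A[0,0] = -0.8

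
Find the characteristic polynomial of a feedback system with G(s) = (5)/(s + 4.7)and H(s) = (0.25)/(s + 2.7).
Characteristic poly = G_den * H_den + G_num * H_num = (s^2 + 7.4*s + 12.69) + (1.25) = s^2 + 7.4*s + 13.94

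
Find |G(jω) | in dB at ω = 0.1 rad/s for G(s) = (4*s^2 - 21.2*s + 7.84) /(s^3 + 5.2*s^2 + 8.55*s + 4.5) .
Substitute s = j*0.1: G(j0.1) = 1.603 - 0.784388j.
|G(j0.1)| = sqrt(Re² + Im²) = 1.785.
20*log₁₀(1.785) = 5.03 dB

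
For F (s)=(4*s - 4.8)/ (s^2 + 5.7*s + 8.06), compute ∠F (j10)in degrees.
Substitute s = j*10: F(j10) = 0.232552 - 0.290891j.
∠F(j10) = atan2(Im, Re) = atan2(-0.290891, 0.232552) = -51.36°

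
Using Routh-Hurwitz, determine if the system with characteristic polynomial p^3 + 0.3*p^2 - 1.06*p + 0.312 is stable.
Routh array:
p^3: [1, -1.06]; p^2: [0.3, 0.312]; p^1: [-2.1]; p^0: [0.312]
First column: [1, 0.3, -2.1, 0.312]. Sign changes = 2.
No, unstable (2 RHP root(s))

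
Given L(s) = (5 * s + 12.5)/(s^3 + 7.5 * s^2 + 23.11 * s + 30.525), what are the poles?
Set denominator = 0: s^3 + 7.5*s^2 + 23.11*s + 30.525 = (s + 3.3)(s^2 + 4.2*s + 9.25) = 0 → Poles: -2.1 + 2.2j, -2.1 - 2.2j, -3.3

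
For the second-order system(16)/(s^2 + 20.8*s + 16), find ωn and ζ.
Standard form: ωn²/(s²+2ζωn·s+ωn²).
const=16=ωn² → ωn=4, s coeff=20.8=2ζωn → ζ=2.6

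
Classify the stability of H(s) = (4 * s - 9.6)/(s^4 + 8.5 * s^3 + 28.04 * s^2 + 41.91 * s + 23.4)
Denominator: s^4 + 8.5*s^3 + 28.04*s^2 + 41.91*s + 23.4 = (s + 2.4)(s + 1.5)(s^2 + 4.6*s + 6.5). Poles: -1.5, -2.3 + 1.1j, -2.3 - 1.1j, -2.4. Stable (all poles in LHP)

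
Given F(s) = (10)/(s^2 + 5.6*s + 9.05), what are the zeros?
Numerator is a nonzero constant (10) → Zeros: none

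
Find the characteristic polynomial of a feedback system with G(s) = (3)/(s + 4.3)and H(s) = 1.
Characteristic poly = G_den * H_den + G_num * H_num = (s + 4.3) + (3) = s + 7.3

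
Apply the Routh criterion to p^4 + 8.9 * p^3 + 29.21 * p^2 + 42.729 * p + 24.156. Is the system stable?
Routh array:
p^4: [1, 29.21, 24.156]; p^3: [8.9, 42.729]; p^2: [24.409, 24.156]; p^1: [33.9212]; p^0: [24.156]
First column: [1, 8.9, 24.409, 33.9212, 24.156]. Sign changes = 0.
Yes, stable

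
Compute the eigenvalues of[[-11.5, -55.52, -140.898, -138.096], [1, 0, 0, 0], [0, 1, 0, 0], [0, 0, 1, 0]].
Eigenvalues solve det(λI - A) = 0.
Characteristic polynomial: λ^4 + 11.5*λ^3 + 55.52*λ^2 + 140.898*λ + 138.096 = 0.
Factor: (λ + 2.1)(λ + 4.8)(λ^2 + 4.6*λ + 13.7) = 0.
Roots: -2.1, -2.3 + 2.9j, -2.3 - 2.9j, -4.8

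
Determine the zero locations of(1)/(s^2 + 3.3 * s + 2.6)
Numerator is a nonzero constant (1) → Zeros: none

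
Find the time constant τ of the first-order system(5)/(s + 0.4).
First-order system: τ = -1/pole. Pole = -0.4. τ = -1/(-0.4) = 2.5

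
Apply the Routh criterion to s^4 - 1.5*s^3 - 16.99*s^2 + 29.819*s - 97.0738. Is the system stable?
Routh array:
s^4: [1, -16.99, -97.0738]; s^3: [-1.5, 29.819]; s^2: [2.88933, -97.0738]; s^1: [-20.577]; s^0: [-97.0738]
First column: [1, -1.5, 2.88933, -20.577, -97.0738]. Sign changes = 3.
No, unstable (3 RHP root(s))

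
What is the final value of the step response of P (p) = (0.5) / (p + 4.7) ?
FVT: lim_{t→∞} y(t) = lim_{p→0} p*Y(p) where Y(p) = P(p)/p.
= lim_{p→0} P(p) = P(0) = num(0)/den(0) = 0.5/4.7 = 0.1064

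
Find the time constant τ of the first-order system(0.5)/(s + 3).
First-order system: τ = -1/pole. Pole = -3. τ = -1/(-3) = 0.3333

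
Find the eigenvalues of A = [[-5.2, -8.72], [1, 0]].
Eigenvalues solve det(λI - A) = 0.
Characteristic polynomial: λ^2 + 5.2*λ + 8.72 = 0.
Roots: -2.6 + 1.4j, -2.6 - 1.4j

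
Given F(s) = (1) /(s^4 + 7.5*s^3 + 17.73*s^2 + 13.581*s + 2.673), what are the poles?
Set denominator = 0: s^4 + 7.5*s^3 + 17.73*s^2 + 13.581*s + 2.673 = (s + 0.3)(s + 3)(s + 3.3)(s + 0.9) = 0 → Poles: -0.3, -0.9, -3, -3.3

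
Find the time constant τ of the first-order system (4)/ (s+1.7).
First-order system: τ = -1/pole. Pole = -1.7. τ = -1/(-1.7) = 0.5882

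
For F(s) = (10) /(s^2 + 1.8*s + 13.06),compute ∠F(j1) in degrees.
Substitute s = j*1: F(j1) = 0.811118 - 0.121062j.
∠F(j1) = atan2(Im, Re) = atan2(-0.121062, 0.811118) = -8.49°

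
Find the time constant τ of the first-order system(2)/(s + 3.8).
First-order system: τ = -1/pole. Pole = -3.8. τ = -1/(-3.8) = 0.2632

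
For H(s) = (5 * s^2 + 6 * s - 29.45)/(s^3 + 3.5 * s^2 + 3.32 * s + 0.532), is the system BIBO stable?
Denominator: s^3 + 3.5*s^2 + 3.32*s + 0.532 = (s + 1.9)(s + 1.4)(s + 0.2). Poles: -0.2, -1.4, -1.9. All Re(p)<0: Yes (stable)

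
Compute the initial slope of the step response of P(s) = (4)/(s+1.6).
IVT: y'(0⁺) = lim_{s→∞} s²·Y(s) = lim_{s→∞} s·P(s).
deg(num) = 0, deg(den) = 1, relative degree = 1, so s·P(s) → (leading num)/(leading den) = 4/1 = 4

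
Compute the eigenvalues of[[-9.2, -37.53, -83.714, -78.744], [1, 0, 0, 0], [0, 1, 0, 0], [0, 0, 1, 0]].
Eigenvalues solve det(λI - A) = 0.
Characteristic polynomial: λ^4 + 9.2*λ^3 + 37.53*λ^2 + 83.714*λ + 78.744 = 0.
Factor: (λ + 2.4)(λ + 3.4)(λ^2 + 3.4*λ + 9.65) = 0.
Roots: -1.7 + 2.6j, -1.7 - 2.6j, -2.4, -3.4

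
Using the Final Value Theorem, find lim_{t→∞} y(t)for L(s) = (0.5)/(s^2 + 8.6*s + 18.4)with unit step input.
FVT: lim_{t→∞} y(t) = lim_{s→0} s*Y(s) where Y(s) = L(s)/s.
= lim_{s→0} L(s) = L(0) = num(0)/den(0) = 0.5/18.4 = 0.02717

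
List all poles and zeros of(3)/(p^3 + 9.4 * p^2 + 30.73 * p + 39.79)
Set denominator = 0: p^3 + 9.4*p^2 + 30.73*p + 39.79 = (p + 4.6)(p^2 + 4.8*p + 8.65) = 0 → Poles: -2.4 + 1.7j, -2.4 - 1.7j, -4.6
Numerator is a nonzero constant (3) → Zeros: none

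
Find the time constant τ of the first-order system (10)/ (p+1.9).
First-order system: τ = -1/pole. Pole = -1.9. τ = -1/(-1.9) = 0.5263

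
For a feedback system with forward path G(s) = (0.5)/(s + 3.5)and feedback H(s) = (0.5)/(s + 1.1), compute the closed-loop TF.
Closed-loop T = G/(1+GH).
Numerator: G_num * H_den = 0.5*s + 0.55.
Denominator: G_den * H_den + G_num * H_num = (s^2 + 4.6*s + 3.85) + (0.25) = s^2 + 4.6*s + 4.1.
T(s) = (0.5*s + 0.55)/(s^2 + 4.6*s + 4.1)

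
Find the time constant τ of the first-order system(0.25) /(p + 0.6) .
First-order system: τ = -1/pole. Pole = -0.6. τ = -1/(-0.6) = 1.667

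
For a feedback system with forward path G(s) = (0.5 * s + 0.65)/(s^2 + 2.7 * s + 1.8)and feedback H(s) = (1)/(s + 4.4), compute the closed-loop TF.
Closed-loop T = G/(1+GH).
Numerator: G_num * H_den = 0.5*s^2 + 2.85*s + 2.86.
Denominator: G_den * H_den + G_num * H_num = (s^3 + 7.1*s^2 + 13.68*s + 7.92) + (0.5*s + 0.65) = s^3 + 7.1*s^2 + 14.18*s + 8.57.
T(s) = (0.5*s^2 + 2.85*s + 2.86)/(s^3 + 7.1*s^2 + 14.18*s + 8.57)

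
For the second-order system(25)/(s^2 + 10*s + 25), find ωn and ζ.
Standard form: ωn²/(s²+2ζωn·s+ωn²).
const=25=ωn² → ωn=5, s coeff=10=2ζωn → ζ=1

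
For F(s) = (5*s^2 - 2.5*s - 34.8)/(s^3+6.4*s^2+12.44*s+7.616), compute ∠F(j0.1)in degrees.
Substitute s = j*0.1: F(j0.1) = -4.49826 + 0.707274j.
∠F(j0.1) = atan2(Im, Re) = atan2(0.707274, -4.49826) = 171.06°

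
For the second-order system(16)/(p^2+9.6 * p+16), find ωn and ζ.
Standard form: ωn²/(p²+2ζωn·p+ωn²).
const=16=ωn² → ωn=4, p coeff=9.6=2ζωn → ζ=1.2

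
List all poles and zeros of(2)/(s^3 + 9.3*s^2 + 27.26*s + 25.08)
Set denominator = 0: s^3 + 9.3*s^2 + 27.26*s + 25.08 = (s + 3)(s + 1.9)(s + 4.4) = 0 → Poles: -1.9, -3, -4.4
Numerator is a nonzero constant (2) → Zeros: none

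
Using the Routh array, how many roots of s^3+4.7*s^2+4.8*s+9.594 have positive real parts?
Routh array:
s^3: [1, 4.8]; s^2: [4.7, 9.594]; s^1: [2.75872]; s^0: [9.594]
First column: [1, 4.7, 2.75872, 9.594]. Sign changes = RHP roots = 0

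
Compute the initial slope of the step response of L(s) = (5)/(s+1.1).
IVT: y'(0⁺) = lim_{s→∞} s²·Y(s) = lim_{s→∞} s·L(s).
deg(num) = 0, deg(den) = 1, relative degree = 1, so s·L(s) → (leading num)/(leading den) = 5/1 = 5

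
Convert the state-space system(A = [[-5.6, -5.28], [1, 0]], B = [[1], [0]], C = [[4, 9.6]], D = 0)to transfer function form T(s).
T(s) = C(sI - A)⁻¹B + D.
Characteristic polynomial det(sI - A) = s^2 + 5.6*s + 5.28.
Numerator from C·adj(sI-A)·B + D·det(sI-A) = 4*s + 9.6.
T(s) = (4*s + 9.6)/(s^2 + 5.6*s + 5.28)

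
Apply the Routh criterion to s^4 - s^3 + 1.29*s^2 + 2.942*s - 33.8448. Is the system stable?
Routh array:
s^4: [1, 1.29, -33.8448]; s^3: [-1, 2.942]; s^2: [4.232, -33.8448]; s^1: [-5.05535]; s^0: [-33.8448]
First column: [1, -1, 4.232, -5.05535, -33.8448]. Sign changes = 3.
No, unstable (3 RHP root(s))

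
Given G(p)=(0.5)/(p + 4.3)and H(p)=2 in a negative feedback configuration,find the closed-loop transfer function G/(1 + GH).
Closed-loop T = G/(1+GH).
Numerator: G_num * H_den = 0.5.
Denominator: G_den * H_den + G_num * H_num = (p + 4.3) + (1) = p + 5.3.
T(p) = (0.5)/(p + 5.3)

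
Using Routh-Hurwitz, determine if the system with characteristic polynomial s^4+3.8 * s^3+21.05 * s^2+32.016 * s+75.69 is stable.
Routh array:
s^4: [1, 21.05, 75.69]; s^3: [3.8, 32.016]; s^2: [12.6247, 75.69]; s^1: [9.23358]; s^0: [75.69]
First column: [1, 3.8, 12.6247, 9.23358, 75.69]. Sign changes = 0.
Yes, stable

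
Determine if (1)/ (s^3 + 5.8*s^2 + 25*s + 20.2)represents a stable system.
Denominator: s^3 + 5.8*s^2 + 25*s + 20.2 = (s + 1)(s^2 + 4.8*s + 20.2). Poles: -1, -2.4 + 3.8j, -2.4 - 3.8j. All Re(p)<0: Yes (stable)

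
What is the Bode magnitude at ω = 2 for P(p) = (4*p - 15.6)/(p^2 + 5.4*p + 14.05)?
Substitute p = j*2: P(j2) = -0.323374 + 1.14353j.
|P(j2)| = sqrt(Re² + Im²) = 1.188.
20*log₁₀(1.188) = 1.50 dB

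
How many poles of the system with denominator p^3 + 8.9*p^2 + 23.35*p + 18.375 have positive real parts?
p^3 + 8.9*p^2 + 23.35*p + 18.375 = (p + 4.9)(p + 2.5)(p + 1.5). Poles: -1.5, -2.5, -4.9. RHP poles (Re>0): 0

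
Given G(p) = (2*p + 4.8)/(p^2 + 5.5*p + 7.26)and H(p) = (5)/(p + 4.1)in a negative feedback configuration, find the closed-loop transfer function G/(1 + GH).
Closed-loop T = G/(1+GH).
Numerator: G_num * H_den = 2*p^2 + 13*p + 19.68.
Denominator: G_den * H_den + G_num * H_num = (p^3 + 9.6*p^2 + 29.81*p + 29.766) + (10*p + 24) = p^3 + 9.6*p^2 + 39.81*p + 53.766.
T(p) = (2*p^2 + 13*p + 19.68)/(p^3 + 9.6*p^2 + 39.81*p + 53.766)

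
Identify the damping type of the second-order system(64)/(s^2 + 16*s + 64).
Standard form: ωn²/(s²+2ζωn·s+ωn²) gives ωn=8, ζ=1.
Critically damped (ζ = 1)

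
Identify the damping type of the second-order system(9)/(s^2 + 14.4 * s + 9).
Standard form: ωn²/(s²+2ζωn·s+ωn²) gives ωn=3, ζ=2.4.
Overdamped (ζ = 2.4 > 1)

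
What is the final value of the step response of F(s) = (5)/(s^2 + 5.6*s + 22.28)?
FVT: lim_{t→∞} y(t) = lim_{s→0} s*Y(s) where Y(s) = F(s)/s.
= lim_{s→0} F(s) = F(0) = num(0)/den(0) = 5/22.28 = 0.2244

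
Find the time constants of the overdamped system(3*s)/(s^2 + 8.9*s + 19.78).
Overdamped: real poles at -4.6, -4.3. τ = -1/pole → τ₁ = 0.2174, τ₂ = 0.2326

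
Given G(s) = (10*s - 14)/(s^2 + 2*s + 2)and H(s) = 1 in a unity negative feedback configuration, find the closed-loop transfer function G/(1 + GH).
Closed-loop T = G/(1+GH).
Numerator: G_num * H_den = 10*s - 14.
Denominator: G_den * H_den + G_num * H_num = (s^2 + 2*s + 2) + (10*s - 14) = s^2 + 12*s - 12.
T(s) = (10*s - 14)/(s^2 + 12*s - 12)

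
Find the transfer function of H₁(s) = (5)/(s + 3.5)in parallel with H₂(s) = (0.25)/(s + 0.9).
Parallel: H = H₁ + H₂ = (n₁·d₂ + n₂·d₁)/(d₁·d₂).
n₁·d₂ = 5*s + 4.5. n₂·d₁ = 0.25*s + 0.875. Sum = 5.25*s + 5.375. d₁·d₂ = s^2 + 4.4*s + 3.15.
H(s) = (5.25*s + 5.375)/(s^2 + 4.4*s + 3.15)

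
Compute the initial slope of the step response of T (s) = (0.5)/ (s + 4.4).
IVT: y'(0⁺) = lim_{s→∞} s²·Y(s) = lim_{s→∞} s·T(s).
deg(num) = 0, deg(den) = 1, relative degree = 1, so s·T(s) → (leading num)/(leading den) = 0.5/1 = 0.5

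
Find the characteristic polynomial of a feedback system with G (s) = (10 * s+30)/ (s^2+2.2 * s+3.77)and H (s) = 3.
Characteristic poly = G_den * H_den + G_num * H_num = (s^2 + 2.2*s + 3.77) + (30*s + 90) = s^2 + 32.2*s + 93.77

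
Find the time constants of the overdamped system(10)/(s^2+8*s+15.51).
Overdamped: real poles at -4.7, -3.3. τ = -1/pole → τ₁ = 0.2128, τ₂ = 0.303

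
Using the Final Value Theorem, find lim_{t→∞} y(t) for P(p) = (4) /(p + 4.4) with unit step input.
FVT: lim_{t→∞} y(t) = lim_{p→0} p*Y(p) where Y(p) = P(p)/p.
= lim_{p→0} P(p) = P(0) = num(0)/den(0) = 4/4.4 = 0.9091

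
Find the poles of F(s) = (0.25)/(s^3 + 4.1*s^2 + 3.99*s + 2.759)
Set denominator = 0: s^3 + 4.1*s^2 + 3.99*s + 2.759 = (s + 3.1)(s^2 + s + 0.89) = 0 → Poles: -0.5 + 0.8j, -0.5 - 0.8j, -3.1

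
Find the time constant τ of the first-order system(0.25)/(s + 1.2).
First-order system: τ = -1/pole. Pole = -1.2. τ = -1/(-1.2) = 0.8333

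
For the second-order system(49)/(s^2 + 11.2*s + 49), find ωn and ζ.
Standard form: ωn²/(s²+2ζωn·s+ωn²).
const=49=ωn² → ωn=7, s coeff=11.2=2ζωn → ζ=0.8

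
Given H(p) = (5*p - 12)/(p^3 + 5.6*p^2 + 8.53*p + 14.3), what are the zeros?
Set numerator = 0: 5*p - 12 = 0 → Zeros: 2.4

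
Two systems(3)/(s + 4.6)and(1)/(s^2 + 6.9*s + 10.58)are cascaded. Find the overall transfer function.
Series: H = H₁ · H₂ = (n₁·n₂)/(d₁·d₂).
Num: n₁·n₂ = 3. Den: d₁·d₂ = s^3 + 11.5*s^2 + 42.32*s + 48.668.
H(s) = (3)/(s^3 + 11.5*s^2 + 42.32*s + 48.668)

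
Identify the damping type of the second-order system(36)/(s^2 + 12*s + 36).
Standard form: ωn²/(s²+2ζωn·s+ωn²) gives ωn=6, ζ=1.
Critically damped (ζ = 1)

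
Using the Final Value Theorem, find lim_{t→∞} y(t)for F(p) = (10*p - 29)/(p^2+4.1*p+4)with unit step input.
FVT: lim_{t→∞} y(t) = lim_{p→0} p*Y(p) where Y(p) = F(p)/p.
= lim_{p→0} F(p) = F(0) = num(0)/den(0) = -29/4 = -7.25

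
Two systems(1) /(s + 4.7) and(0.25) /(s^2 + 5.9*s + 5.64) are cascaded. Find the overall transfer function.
Series: H = H₁ · H₂ = (n₁·n₂)/(d₁·d₂).
Num: n₁·n₂ = 0.25. Den: d₁·d₂ = s^3 + 10.6*s^2 + 33.37*s + 26.508.
H(s) = (0.25)/(s^3 + 10.6*s^2 + 33.37*s + 26.508)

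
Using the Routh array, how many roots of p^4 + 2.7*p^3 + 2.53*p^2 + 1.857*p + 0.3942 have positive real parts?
Routh array:
p^4: [1, 2.53, 0.3942]; p^3: [2.7, 1.857]; p^2: [1.84222, 0.3942]; p^1: [1.27925]; p^0: [0.3942]
First column: [1, 2.7, 1.84222, 1.27925, 0.3942]. Sign changes = RHP roots = 0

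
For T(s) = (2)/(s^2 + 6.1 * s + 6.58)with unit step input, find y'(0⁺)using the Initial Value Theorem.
IVT: y'(0⁺) = lim_{s→∞} s²·Y(s) = lim_{s→∞} s·T(s).
deg(num) = 0, deg(den) = 2, relative degree = 2 ≥ 2, so s·T(s) → 0. Initial slope = 0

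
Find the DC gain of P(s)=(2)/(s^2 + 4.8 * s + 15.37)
DC gain = P(0) = num(0)/den(0) = 2/15.37 = 0.1301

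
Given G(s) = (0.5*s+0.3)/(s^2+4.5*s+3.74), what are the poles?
Set denominator = 0: s^2 + 4.5*s + 3.74 = (s + 1.1)(s + 3.4) = 0 → Poles: -1.1, -3.4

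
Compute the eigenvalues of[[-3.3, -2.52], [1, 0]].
Eigenvalues solve det(λI - A) = 0.
Characteristic polynomial: λ^2 + 3.3*λ + 2.52 = 0.
Factor: (λ + 2.1)(λ + 1.2) = 0.
Roots: -1.2, -2.1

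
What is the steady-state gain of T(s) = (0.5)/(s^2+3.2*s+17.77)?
DC gain = T(0) = num(0)/den(0) = 0.5/17.77 = 0.02814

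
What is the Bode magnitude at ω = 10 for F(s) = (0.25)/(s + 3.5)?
Substitute s = j*10: F(j10) = 0.0077951 - 0.0222717j.
|F(j10)| = sqrt(Re² + Im²) = 0.0236.
20*log₁₀(0.0236) = -32.54 dB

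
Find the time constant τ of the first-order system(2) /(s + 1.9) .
First-order system: τ = -1/pole. Pole = -1.9. τ = -1/(-1.9) = 0.5263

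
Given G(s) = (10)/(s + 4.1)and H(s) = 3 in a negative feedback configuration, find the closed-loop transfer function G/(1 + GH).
Closed-loop T = G/(1+GH).
Numerator: G_num * H_den = 10.
Denominator: G_den * H_den + G_num * H_num = (s + 4.1) + (30) = s + 34.1.
T(s) = (10)/(s + 34.1)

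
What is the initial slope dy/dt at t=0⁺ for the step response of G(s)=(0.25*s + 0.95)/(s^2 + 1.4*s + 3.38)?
IVT: y'(0⁺) = lim_{s→∞} s²·Y(s) = lim_{s→∞} s·G(s).
deg(num) = 1, deg(den) = 2, relative degree = 1, so s·G(s) → (leading num)/(leading den) = 0.25/1 = 0.25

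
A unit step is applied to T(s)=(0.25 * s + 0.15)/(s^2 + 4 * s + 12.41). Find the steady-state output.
FVT: lim_{t→∞} y(t) = lim_{s→0} s*Y(s) where Y(s) = T(s)/s.
= lim_{s→0} T(s) = T(0) = num(0)/den(0) = 0.15/12.41 = 0.01209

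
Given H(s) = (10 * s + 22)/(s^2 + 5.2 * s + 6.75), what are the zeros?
Set numerator = 0: 10*s + 22 = 0 → Zeros: -2.2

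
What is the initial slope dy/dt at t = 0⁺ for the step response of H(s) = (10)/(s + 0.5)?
IVT: y'(0⁺) = lim_{s→∞} s²·Y(s) = lim_{s→∞} s·H(s).
deg(num) = 0, deg(den) = 1, relative degree = 1, so s·H(s) → (leading num)/(leading den) = 10/1 = 10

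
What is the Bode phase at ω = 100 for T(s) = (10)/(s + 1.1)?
Substitute s = j*100: T(j100) = 0.00109987 - 0.0999879j.
∠T(j100) = atan2(Im, Re) = atan2(-0.0999879, 0.00109987) = -89.37°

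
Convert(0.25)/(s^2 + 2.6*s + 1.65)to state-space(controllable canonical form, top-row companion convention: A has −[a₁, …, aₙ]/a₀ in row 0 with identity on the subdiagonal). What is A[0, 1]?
Reachable canonical form for den = s^2 + 2.6*s + 1.65: top row of A = -[a₁,a₂,...,aₙ]/a₀, ones on the subdiagonal, zeros elsewhere.
A = [[-2.6, -1.65], [1, 0]].
A[0,1] = -1.65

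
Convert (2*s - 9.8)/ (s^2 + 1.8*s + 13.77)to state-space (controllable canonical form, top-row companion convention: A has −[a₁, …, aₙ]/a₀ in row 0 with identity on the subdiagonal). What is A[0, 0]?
Reachable canonical form for den = s^2 + 1.8*s + 13.77: top row of A = -[a₁,a₂,...,aₙ]/a₀, ones on the subdiagonal, zeros elsewhere.
A = [[-1.8, -13.77], [1, 0]].
A[0,0] = -1.8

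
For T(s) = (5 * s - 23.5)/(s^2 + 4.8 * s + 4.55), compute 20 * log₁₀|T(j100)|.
Substitute s = j*100: T(j100) = 0.00474232 - 0.049795j.
|T(j100)| = sqrt(Re² + Im²) = 0.05002.
20*log₁₀(0.05002) = -26.02 dB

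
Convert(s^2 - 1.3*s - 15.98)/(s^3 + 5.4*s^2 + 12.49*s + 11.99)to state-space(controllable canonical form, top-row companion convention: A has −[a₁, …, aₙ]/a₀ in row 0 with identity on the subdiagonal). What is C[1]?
Reachable canonical form: C = numerator coefficients (right-aligned, zero-padded to length n).
num = s^2 - 1.3*s - 15.98, C = [[1, -1.3, -15.98]].
C[1] = -1.3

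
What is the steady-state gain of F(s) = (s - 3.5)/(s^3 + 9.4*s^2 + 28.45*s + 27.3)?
DC gain = F(0) = num(0)/den(0) = -3.5/27.3 = -0.1282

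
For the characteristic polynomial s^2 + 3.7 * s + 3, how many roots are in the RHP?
s^2 + 3.7*s + 3 = (s + 1.2)(s + 2.5). Poles: -1.2, -2.5. RHP poles (Re>0): 0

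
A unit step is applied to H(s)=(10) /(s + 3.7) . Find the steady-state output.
FVT: lim_{t→∞} y(t) = lim_{s→0} s*Y(s) where Y(s) = H(s)/s.
= lim_{s→0} H(s) = H(0) = num(0)/den(0) = 10/3.7 = 2.703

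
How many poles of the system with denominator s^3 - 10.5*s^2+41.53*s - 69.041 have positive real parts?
s^3 - 10.5*s^2 + 41.53*s - 69.041 = (s - 4.9)(s^2 - 5.6*s + 14.09). Poles: 2.8 + 2.5j, 2.8 - 2.5j, 4.9. RHP poles (Re>0): 3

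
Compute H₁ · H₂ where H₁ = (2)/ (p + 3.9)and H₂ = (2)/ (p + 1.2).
Series: H = H₁ · H₂ = (n₁·n₂)/(d₁·d₂).
Num: n₁·n₂ = 4. Den: d₁·d₂ = p^2 + 5.1*p + 4.68.
H(p) = (4)/(p^2 + 5.1*p + 4.68)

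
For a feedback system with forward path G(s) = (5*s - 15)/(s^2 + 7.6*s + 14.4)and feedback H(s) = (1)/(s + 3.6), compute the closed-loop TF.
Closed-loop T = G/(1+GH).
Numerator: G_num * H_den = 5*s^2 + 3*s - 54.
Denominator: G_den * H_den + G_num * H_num = (s^3 + 11.2*s^2 + 41.76*s + 51.84) + (5*s - 15) = s^3 + 11.2*s^2 + 46.76*s + 36.84.
T(s) = (5*s^2 + 3*s - 54)/(s^3 + 11.2*s^2 + 46.76*s + 36.84)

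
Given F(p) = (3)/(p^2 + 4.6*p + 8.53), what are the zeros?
Numerator is a nonzero constant (3) → Zeros: none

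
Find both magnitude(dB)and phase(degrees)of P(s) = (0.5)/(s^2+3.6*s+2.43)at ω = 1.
Substitute s = j*1: P(j1) = 0.0476511 - 0.119961j.
|P| = 20*log₁₀(sqrt(Re²+Im²)) = -17.78 dB.
∠P = atan2(Im, Re) = -68.34°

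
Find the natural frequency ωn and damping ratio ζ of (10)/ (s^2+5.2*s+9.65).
Underdamped: complex pole -2.6 + 1.7j. ωn = |pole| = 3.106, ζ = -Re(pole)/ωn = 0.837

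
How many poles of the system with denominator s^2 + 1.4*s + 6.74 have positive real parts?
Poles: -0.7 + 2.5j, -0.7 - 2.5j. RHP poles (Re>0): 0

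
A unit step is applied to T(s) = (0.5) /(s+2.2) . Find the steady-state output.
FVT: lim_{t→∞} y(t) = lim_{s→0} s*Y(s) where Y(s) = T(s)/s.
= lim_{s→0} T(s) = T(0) = num(0)/den(0) = 0.5/2.2 = 0.2273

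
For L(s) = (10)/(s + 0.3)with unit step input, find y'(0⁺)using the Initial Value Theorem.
IVT: y'(0⁺) = lim_{s→∞} s²·Y(s) = lim_{s→∞} s·L(s).
deg(num) = 0, deg(den) = 1, relative degree = 1, so s·L(s) → (leading num)/(leading den) = 10/1 = 10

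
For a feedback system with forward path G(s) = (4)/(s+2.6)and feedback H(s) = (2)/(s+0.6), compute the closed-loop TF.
Closed-loop T = G/(1+GH).
Numerator: G_num * H_den = 4*s + 2.4.
Denominator: G_den * H_den + G_num * H_num = (s^2 + 3.2*s + 1.56) + (8) = s^2 + 3.2*s + 9.56.
T(s) = (4*s + 2.4)/(s^2 + 3.2*s + 9.56)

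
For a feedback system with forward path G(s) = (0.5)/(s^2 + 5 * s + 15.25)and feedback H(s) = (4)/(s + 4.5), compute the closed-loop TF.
Closed-loop T = G/(1+GH).
Numerator: G_num * H_den = 0.5*s + 2.25.
Denominator: G_den * H_den + G_num * H_num = (s^3 + 9.5*s^2 + 37.75*s + 68.625) + (2) = s^3 + 9.5*s^2 + 37.75*s + 70.625.
T(s) = (0.5*s + 2.25)/(s^3 + 9.5*s^2 + 37.75*s + 70.625)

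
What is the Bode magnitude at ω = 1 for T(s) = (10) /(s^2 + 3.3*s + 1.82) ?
Substitute s = j*1: T(j1) = 0.709195 - 2.85408j.
|T(j1)| = sqrt(Re² + Im²) = 2.941.
20*log₁₀(2.941) = 9.37 dB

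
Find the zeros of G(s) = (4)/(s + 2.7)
Numerator is a nonzero constant (4) → Zeros: none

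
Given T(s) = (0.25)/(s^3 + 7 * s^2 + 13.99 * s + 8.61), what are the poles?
Set denominator = 0: s^3 + 7*s^2 + 13.99*s + 8.61 = (s + 1.4)(s + 4.1)(s + 1.5) = 0 → Poles: -1.4, -1.5, -4.1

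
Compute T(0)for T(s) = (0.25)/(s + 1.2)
DC gain = T(0) = num(0)/den(0) = 0.25/1.2 = 0.2083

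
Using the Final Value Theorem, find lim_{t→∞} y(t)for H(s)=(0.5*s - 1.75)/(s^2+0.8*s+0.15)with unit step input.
FVT: lim_{t→∞} y(t) = lim_{s→0} s*Y(s) where Y(s) = H(s)/s.
= lim_{s→0} H(s) = H(0) = num(0)/den(0) = -1.75/0.15 = -11.67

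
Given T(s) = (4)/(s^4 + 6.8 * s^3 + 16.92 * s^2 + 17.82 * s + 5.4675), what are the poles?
Set denominator = 0: s^4 + 6.8*s^3 + 16.92*s^2 + 17.82*s + 5.4675 = (s + 0.5)(s + 2.7)(s^2 + 3.6*s + 4.05) = 0 → Poles: -0.5, -1.8 + 0.9j, -1.8 - 0.9j, -2.7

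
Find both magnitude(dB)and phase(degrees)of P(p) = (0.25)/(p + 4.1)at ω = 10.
Substitute p = j*10: P(j10) = 0.00877493 - 0.0214023j.
|P| = 20*log₁₀(sqrt(Re²+Im²)) = -32.72 dB.
∠P = atan2(Im, Re) = -67.71°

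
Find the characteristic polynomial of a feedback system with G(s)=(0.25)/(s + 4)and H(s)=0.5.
Characteristic poly = G_den * H_den + G_num * H_num = (s + 4) + (0.125) = s + 4.125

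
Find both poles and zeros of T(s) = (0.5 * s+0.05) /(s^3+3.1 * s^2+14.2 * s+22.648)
Set denominator = 0: s^3 + 3.1*s^2 + 14.2*s + 22.648 = (s + 1.9)(s^2 + 1.2*s + 11.92) = 0 → Poles: -0.6 + 3.4j, -0.6 - 3.4j, -1.9
Set numerator = 0: 0.5*s + 0.05 = 0 → Zeros: -0.1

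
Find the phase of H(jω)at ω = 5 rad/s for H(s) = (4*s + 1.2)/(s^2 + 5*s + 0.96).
Substitute s = j*5: H(j5) = 0.391673 - 0.424633j.
∠H(j5) = atan2(Im, Re) = atan2(-0.424633, 0.391673) = -47.31°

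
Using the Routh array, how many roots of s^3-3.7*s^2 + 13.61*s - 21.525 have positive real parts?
Routh array:
s^3: [1, 13.61]; s^2: [-3.7, -21.525]; s^1: [7.79243]; s^0: [-21.525]
First column: [1, -3.7, 7.79243, -21.525]. Sign changes = RHP roots = 3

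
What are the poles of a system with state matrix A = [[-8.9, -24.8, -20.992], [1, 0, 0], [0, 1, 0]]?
Eigenvalues solve det(λI - A) = 0.
Characteristic polynomial: λ^3 + 8.9*λ^2 + 24.8*λ + 20.992 = 0.
Factor: (λ + 4.1)(λ + 3.2)(λ + 1.6) = 0.
Roots: -1.6, -3.2, -4.1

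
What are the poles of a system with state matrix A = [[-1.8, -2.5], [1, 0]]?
Eigenvalues solve det(λI - A) = 0.
Characteristic polynomial: λ^2 + 1.8*λ + 2.5 = 0.
Roots: -0.9 + 1.3j, -0.9 - 1.3j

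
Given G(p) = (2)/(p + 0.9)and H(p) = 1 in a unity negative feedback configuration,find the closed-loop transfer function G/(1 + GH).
Closed-loop T = G/(1+GH).
Numerator: G_num * H_den = 2.
Denominator: G_den * H_den + G_num * H_num = (p + 0.9) + (2) = p + 2.9.
T(p) = (2)/(p + 2.9)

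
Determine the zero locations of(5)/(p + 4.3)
Numerator is a nonzero constant (5) → Zeros: none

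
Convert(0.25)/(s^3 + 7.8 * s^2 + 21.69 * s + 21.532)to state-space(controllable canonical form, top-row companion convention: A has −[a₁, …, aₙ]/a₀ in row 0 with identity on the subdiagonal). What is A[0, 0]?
Reachable canonical form for den = s^3 + 7.8*s^2 + 21.69*s + 21.532: top row of A = -[a₁,a₂,...,aₙ]/a₀, ones on the subdiagonal, zeros elsewhere.
A = [[-7.8, -21.69, -21.532], [1, 0, 0], [0, 1, 0]].
A[0,0] = -7.8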